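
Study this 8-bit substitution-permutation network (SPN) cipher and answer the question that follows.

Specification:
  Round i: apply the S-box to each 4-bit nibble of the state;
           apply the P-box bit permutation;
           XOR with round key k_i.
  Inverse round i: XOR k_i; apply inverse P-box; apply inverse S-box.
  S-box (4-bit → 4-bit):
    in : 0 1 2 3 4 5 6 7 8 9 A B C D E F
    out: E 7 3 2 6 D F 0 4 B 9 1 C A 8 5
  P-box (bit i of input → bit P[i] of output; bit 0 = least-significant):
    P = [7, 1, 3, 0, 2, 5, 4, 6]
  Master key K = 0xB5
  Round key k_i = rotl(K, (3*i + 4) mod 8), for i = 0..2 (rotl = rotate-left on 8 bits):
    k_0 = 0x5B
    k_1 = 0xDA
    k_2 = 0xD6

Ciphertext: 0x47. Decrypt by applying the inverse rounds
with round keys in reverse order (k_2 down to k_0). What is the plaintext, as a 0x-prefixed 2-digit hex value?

0xFF

s_0 = ciphertext = 0x47
s_1 = InvRound(s_0, k_2) = 0x8A
s_2 = InvRound(s_1, k_1) = 0xC7
s_3 = InvRound(s_2, k_0) = 0xFF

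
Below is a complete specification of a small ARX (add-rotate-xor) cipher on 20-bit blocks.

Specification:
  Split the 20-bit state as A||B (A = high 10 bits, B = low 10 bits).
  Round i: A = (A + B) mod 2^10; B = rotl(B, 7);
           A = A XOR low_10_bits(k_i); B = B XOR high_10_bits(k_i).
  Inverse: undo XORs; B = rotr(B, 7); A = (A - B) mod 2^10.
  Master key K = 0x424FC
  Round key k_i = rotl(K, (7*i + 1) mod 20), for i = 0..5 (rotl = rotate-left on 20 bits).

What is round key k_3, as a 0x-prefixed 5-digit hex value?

0x093F1

K = 0x424FC
k_0 = rotl(K, (7*0+1) mod 20) = rotl(K, 1) = 0x849F8
k_1 = rotl(K, (7*1+1) mod 20) = rotl(K, 8) = 0x4FC42
k_2 = rotl(K, (7*2+1) mod 20) = rotl(K, 15) = 0xE2127
k_3 = rotl(K, (7*3+1) mod 20) = rotl(K, 2) = 0x093F1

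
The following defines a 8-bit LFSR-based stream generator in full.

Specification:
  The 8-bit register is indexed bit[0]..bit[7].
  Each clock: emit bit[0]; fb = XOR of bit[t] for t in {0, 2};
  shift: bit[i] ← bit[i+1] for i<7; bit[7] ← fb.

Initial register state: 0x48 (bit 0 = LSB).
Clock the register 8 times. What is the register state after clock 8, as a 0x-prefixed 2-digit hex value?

0xDA

reg_0 = 0x48
clock 1: out=0, reg = 0x24
clock 2: out=0, reg = 0x92
clock 3: out=0, reg = 0x49
clock 4: out=1, reg = 0xA4
clock 5: out=0, reg = 0xD2
clock 6: out=0, reg = 0x69
clock 7: out=1, reg = 0xB4
clock 8: out=0, reg = 0xDA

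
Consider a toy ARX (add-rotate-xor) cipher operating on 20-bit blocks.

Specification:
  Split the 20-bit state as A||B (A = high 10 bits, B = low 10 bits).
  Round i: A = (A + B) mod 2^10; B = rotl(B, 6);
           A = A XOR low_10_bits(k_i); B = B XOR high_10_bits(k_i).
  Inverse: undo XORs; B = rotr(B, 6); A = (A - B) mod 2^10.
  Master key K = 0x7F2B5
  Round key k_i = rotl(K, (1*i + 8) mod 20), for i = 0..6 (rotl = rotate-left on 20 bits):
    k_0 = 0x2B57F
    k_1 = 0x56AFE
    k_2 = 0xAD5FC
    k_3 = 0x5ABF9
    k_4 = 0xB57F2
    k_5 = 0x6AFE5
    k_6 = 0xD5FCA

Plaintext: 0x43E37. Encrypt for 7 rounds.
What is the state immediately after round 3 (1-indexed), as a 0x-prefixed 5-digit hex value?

0x6ED19

s_0 = plaintext = 0x43E37
s_1 = Round(s_0, k_0) = 0x8E54E
s_2 = Round(s_1, k_1) = 0x5E6CE
s_3 = Round(s_2, k_2) = 0x6ED19
s_4 = Round(s_3, k_3) = 0x4B73B
s_5 = Round(s_4, k_4) = 0xE6826
s_6 = Round(s_5, k_5) = 0x09429
s_7 = Round(s_6, k_6) = 0xE1115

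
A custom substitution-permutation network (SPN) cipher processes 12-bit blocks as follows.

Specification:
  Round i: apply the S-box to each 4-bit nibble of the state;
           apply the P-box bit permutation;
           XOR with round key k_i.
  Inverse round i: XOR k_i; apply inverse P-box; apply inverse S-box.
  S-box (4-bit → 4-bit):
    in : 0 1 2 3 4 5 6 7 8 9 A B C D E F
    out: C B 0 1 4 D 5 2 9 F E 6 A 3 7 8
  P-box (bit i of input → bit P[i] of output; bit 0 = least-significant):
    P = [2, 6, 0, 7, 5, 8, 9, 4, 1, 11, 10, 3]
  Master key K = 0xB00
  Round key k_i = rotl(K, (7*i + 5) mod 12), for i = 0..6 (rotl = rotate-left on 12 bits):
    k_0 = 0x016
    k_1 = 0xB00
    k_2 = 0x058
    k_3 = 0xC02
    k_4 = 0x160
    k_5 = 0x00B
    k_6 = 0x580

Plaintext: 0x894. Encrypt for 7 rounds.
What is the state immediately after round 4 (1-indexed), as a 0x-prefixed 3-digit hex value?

0x274

s_0 = plaintext = 0x894
s_1 = Round(s_0, k_0) = 0x32D
s_2 = Round(s_1, k_1) = 0xB46
s_3 = Round(s_2, k_2) = 0xE5D
s_4 = Round(s_3, k_3) = 0x274
s_5 = Round(s_4, k_4) = 0x061
s_6 = Round(s_5, k_5) = 0x6E7
s_7 = Round(s_6, k_6) = 0x2E2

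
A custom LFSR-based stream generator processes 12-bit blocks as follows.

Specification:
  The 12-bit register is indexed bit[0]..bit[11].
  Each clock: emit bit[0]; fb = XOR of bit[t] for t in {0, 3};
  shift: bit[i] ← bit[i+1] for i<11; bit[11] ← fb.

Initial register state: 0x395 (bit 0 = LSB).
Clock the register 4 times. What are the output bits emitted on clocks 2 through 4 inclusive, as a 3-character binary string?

reg_0 = 0x395
clock 1: out=1, reg = 0x9CA
clock 2: out=0, reg = 0xCE5
clock 3: out=1, reg = 0xE72
clock 4: out=0, reg = 0x739

010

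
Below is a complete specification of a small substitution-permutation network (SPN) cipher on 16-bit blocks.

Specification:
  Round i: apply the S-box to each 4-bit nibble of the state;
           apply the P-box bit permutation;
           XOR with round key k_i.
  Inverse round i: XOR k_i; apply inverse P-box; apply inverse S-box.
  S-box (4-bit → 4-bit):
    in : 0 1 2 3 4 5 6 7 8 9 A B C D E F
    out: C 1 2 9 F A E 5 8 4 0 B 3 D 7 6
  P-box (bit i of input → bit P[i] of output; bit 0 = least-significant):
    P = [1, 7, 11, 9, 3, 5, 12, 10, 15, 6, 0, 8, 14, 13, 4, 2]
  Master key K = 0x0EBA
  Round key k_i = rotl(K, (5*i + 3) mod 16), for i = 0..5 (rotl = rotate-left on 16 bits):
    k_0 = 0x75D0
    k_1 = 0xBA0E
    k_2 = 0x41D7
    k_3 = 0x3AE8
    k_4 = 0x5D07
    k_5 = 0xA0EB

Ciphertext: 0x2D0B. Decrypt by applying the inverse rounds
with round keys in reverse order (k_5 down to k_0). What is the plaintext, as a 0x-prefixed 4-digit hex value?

s_0 = ciphertext = 0x2D0B
s_1 = InvRound(s_0, k_5) = 0xAB5F
s_2 = InvRound(s_1, k_4) = 0xECD8
s_3 = InvRound(s_2, k_3) = 0x7168
s_4 = InvRound(s_3, k_2) = 0x69EC
s_5 = InvRound(s_4, k_1) = 0x1BFB
s_6 = InvRound(s_5, k_0) = 0xC9BD

0xC9BD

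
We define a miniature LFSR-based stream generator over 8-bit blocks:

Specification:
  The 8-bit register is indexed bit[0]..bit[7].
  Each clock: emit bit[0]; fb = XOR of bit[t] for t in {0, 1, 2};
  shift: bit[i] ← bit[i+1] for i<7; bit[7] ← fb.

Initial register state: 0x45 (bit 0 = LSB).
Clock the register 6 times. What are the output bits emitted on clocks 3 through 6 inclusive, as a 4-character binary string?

reg_0 = 0x45
clock 1: out=1, reg = 0x22
clock 2: out=0, reg = 0x91
clock 3: out=1, reg = 0xC8
clock 4: out=0, reg = 0x64
clock 5: out=0, reg = 0xB2
clock 6: out=0, reg = 0xD9

1000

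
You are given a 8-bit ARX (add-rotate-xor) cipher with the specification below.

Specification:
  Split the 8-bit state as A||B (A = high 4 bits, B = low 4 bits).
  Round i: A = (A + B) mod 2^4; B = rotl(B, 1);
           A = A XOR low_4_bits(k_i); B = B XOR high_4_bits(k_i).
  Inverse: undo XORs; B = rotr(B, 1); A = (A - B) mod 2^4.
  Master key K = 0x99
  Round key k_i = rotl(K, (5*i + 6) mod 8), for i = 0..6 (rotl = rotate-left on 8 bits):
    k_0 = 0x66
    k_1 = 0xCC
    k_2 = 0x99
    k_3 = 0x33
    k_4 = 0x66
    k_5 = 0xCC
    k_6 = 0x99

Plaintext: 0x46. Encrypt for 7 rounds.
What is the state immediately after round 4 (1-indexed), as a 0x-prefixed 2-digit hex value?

s_0 = plaintext = 0x46
s_1 = Round(s_0, k_0) = 0xCA
s_2 = Round(s_1, k_1) = 0xA9
s_3 = Round(s_2, k_2) = 0xAA
s_4 = Round(s_3, k_3) = 0x76
s_5 = Round(s_4, k_4) = 0xBA
s_6 = Round(s_5, k_5) = 0x99
s_7 = Round(s_6, k_6) = 0xBA

0x76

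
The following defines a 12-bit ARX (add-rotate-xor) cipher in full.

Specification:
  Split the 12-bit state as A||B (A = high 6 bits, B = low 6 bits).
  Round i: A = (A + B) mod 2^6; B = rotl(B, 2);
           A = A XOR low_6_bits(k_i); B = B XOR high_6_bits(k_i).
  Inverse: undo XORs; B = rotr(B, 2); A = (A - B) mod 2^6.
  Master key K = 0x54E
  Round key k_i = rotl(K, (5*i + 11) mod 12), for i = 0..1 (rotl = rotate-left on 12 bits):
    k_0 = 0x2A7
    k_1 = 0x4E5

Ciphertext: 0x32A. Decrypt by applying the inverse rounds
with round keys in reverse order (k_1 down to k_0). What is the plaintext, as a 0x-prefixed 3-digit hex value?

s_0 = ciphertext = 0x32A
s_1 = InvRound(s_0, k_1) = 0x2DE
s_2 = InvRound(s_1, k_0) = 0x9C5

0x9C5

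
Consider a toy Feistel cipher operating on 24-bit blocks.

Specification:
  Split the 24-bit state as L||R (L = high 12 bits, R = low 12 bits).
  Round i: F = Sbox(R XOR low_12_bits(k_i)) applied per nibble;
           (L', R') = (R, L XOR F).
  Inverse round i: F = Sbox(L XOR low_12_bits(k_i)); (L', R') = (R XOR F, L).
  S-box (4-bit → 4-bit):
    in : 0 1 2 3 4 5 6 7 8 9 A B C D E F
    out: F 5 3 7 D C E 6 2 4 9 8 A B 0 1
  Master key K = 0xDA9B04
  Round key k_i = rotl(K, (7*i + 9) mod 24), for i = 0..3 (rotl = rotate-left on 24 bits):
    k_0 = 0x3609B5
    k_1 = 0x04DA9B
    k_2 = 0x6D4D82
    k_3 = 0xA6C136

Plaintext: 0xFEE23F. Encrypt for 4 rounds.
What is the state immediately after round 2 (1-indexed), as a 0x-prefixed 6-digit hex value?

0x7C79F5

s_0 = plaintext = 0xFEE23F
s_1 = Round(s_0, k_0) = 0x23F7C7
s_2 = Round(s_1, k_1) = 0x7C79F5
s_3 = Round(s_2, k_2) = 0x9F5AA1
s_4 = Round(s_3, k_3) = 0xAA11B3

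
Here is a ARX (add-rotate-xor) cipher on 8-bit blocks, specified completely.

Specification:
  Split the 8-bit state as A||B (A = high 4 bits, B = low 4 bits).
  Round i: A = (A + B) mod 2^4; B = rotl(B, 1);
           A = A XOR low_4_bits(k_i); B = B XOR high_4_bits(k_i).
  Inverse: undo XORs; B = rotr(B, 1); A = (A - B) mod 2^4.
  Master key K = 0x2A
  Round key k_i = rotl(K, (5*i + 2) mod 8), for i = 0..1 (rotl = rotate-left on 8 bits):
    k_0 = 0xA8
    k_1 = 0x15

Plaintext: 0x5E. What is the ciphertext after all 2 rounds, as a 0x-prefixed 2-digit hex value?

s_0 = plaintext = 0x5E
s_1 = Round(s_0, k_0) = 0xB7
s_2 = Round(s_1, k_1) = 0x7F

0x7F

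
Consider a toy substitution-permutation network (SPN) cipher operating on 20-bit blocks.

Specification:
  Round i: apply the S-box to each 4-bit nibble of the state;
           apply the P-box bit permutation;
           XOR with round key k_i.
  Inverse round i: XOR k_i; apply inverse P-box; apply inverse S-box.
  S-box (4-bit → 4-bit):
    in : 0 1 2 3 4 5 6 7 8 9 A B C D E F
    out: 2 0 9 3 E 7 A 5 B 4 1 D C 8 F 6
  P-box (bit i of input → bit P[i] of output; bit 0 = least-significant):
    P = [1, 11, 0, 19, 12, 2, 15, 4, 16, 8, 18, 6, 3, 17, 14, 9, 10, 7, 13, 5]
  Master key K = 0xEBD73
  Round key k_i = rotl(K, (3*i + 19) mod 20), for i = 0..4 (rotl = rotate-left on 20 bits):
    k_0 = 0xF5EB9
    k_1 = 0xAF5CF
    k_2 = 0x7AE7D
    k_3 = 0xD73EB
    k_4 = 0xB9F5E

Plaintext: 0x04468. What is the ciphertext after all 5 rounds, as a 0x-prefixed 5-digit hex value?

0xA88B4

s_0 = plaintext = 0x04468
s_1 = Round(s_0, k_0) = 0x1156F
s_2 = Round(s_1, k_1) = 0xFFCDA
s_3 = Round(s_2, k_2) = 0x1CEAF
s_4 = Round(s_3, k_3) = 0x828AA
s_5 = Round(s_4, k_4) = 0xA88B4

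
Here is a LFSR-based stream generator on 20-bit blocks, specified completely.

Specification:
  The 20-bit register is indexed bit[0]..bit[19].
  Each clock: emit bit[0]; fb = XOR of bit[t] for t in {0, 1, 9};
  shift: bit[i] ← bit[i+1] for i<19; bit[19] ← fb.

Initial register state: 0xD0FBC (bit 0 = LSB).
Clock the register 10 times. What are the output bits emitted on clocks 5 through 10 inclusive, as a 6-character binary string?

reg_0 = 0xD0FBC
clock 1: out=0, reg = 0xE87DE
clock 2: out=0, reg = 0x743EF
clock 3: out=1, reg = 0xBA1F7
clock 4: out=1, reg = 0x5D0FB
clock 5: out=1, reg = 0x2E87D
clock 6: out=1, reg = 0x9743E
clock 7: out=0, reg = 0xCBA1F
clock 8: out=1, reg = 0xE5D0F
clock 9: out=1, reg = 0x72E87
clock 10: out=1, reg = 0xB9743

110111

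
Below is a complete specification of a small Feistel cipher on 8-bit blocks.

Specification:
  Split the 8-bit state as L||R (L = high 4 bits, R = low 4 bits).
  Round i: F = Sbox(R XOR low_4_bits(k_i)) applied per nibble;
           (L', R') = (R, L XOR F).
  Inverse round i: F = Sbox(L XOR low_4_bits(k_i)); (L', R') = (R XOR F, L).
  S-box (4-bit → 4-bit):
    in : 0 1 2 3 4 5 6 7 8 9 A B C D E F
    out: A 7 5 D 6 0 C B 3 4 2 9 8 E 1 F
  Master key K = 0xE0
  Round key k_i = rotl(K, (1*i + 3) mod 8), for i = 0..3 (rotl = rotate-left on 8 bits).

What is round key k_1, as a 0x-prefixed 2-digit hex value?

0x0E

K = 0xE0
k_0 = rotl(K, (1*0+3) mod 8) = rotl(K, 3) = 0x07
k_1 = rotl(K, (1*1+3) mod 8) = rotl(K, 4) = 0x0E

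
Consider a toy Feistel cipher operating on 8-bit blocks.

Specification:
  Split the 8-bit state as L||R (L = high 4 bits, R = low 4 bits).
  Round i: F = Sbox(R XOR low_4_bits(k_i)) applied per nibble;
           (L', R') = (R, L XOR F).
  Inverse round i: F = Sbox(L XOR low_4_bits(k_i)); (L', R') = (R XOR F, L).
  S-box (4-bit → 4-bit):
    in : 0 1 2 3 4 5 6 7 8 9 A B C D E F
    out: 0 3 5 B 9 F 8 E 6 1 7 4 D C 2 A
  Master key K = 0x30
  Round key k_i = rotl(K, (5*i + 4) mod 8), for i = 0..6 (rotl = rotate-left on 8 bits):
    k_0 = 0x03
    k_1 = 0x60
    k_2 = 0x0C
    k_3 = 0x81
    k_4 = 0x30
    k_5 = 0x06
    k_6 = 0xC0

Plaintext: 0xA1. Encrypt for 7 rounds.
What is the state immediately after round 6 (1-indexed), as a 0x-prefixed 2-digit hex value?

s_0 = plaintext = 0xA1
s_1 = Round(s_0, k_0) = 0x1F
s_2 = Round(s_1, k_1) = 0xFB
s_3 = Round(s_2, k_2) = 0xB1
s_4 = Round(s_3, k_3) = 0x1B
s_5 = Round(s_4, k_4) = 0xB5
s_6 = Round(s_5, k_5) = 0x50
s_7 = Round(s_6, k_6) = 0x05

0x50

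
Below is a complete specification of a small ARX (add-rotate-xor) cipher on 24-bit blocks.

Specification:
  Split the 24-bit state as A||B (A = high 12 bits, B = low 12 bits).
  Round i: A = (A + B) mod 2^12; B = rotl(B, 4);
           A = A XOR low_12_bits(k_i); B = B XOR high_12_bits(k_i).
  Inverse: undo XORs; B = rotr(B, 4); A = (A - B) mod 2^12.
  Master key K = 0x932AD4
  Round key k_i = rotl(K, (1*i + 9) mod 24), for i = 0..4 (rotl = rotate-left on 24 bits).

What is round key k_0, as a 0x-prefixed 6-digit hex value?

0x55A926

K = 0x932AD4
k_0 = rotl(K, (1*0+9) mod 24) = rotl(K, 9) = 0x55A926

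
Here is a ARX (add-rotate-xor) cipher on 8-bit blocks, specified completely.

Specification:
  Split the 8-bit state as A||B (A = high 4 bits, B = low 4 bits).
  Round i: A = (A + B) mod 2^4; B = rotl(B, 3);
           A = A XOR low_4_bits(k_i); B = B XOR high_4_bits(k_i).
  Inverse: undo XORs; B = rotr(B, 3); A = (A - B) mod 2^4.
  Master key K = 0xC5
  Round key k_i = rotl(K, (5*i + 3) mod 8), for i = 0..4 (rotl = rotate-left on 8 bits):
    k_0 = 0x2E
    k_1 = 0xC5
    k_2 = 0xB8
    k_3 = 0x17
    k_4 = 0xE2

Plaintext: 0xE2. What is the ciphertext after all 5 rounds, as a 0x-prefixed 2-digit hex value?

0xC2

s_0 = plaintext = 0xE2
s_1 = Round(s_0, k_0) = 0xE3
s_2 = Round(s_1, k_1) = 0x45
s_3 = Round(s_2, k_2) = 0x11
s_4 = Round(s_3, k_3) = 0x59
s_5 = Round(s_4, k_4) = 0xC2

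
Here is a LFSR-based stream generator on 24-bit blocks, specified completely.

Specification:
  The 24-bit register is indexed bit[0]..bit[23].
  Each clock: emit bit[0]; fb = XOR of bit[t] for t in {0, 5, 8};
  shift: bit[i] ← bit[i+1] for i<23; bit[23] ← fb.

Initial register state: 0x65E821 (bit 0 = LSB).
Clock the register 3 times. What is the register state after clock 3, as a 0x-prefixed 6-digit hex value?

reg_0 = 0x65E821
clock 1: out=1, reg = 0x32F410
clock 2: out=0, reg = 0x197A08
clock 3: out=0, reg = 0x0CBD04

0x0CBD04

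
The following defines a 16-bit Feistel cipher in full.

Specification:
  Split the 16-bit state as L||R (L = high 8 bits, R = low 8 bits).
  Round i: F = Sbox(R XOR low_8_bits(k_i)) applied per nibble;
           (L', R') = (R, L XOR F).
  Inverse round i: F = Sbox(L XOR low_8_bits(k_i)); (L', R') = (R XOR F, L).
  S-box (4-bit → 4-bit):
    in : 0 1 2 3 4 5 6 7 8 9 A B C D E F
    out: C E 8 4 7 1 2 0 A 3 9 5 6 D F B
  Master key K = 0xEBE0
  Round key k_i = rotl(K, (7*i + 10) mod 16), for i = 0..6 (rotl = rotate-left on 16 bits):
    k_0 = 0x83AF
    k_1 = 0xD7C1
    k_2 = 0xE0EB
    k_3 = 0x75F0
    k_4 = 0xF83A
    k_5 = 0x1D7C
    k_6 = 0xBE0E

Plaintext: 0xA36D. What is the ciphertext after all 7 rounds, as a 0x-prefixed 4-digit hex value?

s_0 = plaintext = 0xA36D
s_1 = Round(s_0, k_0) = 0x6DCB
s_2 = Round(s_1, k_1) = 0xCBA4
s_3 = Round(s_2, k_2) = 0xA4B0
s_4 = Round(s_3, k_3) = 0xB0D8
s_5 = Round(s_4, k_4) = 0xD848
s_6 = Round(s_5, k_5) = 0x489F
s_7 = Round(s_6, k_6) = 0x9F76

0x9F76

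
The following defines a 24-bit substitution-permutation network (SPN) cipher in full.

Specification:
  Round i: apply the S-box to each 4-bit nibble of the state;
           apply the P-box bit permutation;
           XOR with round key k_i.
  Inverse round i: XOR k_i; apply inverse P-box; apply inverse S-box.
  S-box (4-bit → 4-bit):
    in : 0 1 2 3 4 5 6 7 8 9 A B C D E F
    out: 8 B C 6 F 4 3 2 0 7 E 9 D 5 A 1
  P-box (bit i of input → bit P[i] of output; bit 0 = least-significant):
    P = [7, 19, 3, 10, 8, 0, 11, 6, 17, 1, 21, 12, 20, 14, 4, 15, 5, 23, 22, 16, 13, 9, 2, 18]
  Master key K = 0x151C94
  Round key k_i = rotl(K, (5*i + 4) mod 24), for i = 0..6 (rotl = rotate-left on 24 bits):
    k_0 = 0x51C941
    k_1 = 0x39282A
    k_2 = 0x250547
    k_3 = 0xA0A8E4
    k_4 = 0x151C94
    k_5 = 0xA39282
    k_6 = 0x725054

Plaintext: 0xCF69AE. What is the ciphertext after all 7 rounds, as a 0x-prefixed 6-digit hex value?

s_0 = plaintext = 0xCF69AE
s_1 = Round(s_0, k_0) = 0x6FA526
s_2 = Round(s_1, k_1) = 0x11C2DA
s_3 = Round(s_2, k_2) = 0x98BA7F
s_4 = Round(s_3, k_3) = 0x901A63
s_5 = Round(s_4, k_4) = 0x2CEF9B
s_6 = Round(s_5, k_5) = 0xE45F27
s_7 = Round(s_6, k_6) = 0xBD5A24

0xBD5A24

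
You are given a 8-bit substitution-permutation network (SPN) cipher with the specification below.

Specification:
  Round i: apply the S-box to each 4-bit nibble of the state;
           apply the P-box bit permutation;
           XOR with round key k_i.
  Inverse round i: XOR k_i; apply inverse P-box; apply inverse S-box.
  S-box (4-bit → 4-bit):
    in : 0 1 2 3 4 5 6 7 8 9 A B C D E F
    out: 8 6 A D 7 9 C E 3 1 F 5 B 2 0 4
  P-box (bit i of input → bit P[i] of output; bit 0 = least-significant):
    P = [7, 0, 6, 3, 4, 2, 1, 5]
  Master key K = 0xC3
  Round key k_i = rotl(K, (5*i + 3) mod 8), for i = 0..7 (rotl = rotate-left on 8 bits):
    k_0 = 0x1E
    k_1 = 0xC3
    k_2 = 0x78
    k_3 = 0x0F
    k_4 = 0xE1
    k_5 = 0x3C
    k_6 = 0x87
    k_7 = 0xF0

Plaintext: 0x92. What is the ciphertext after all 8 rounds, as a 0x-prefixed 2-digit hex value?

0x7E

s_0 = plaintext = 0x92
s_1 = Round(s_0, k_0) = 0x07
s_2 = Round(s_1, k_1) = 0xAA
s_3 = Round(s_2, k_2) = 0x87
s_4 = Round(s_3, k_3) = 0x52
s_5 = Round(s_4, k_4) = 0xD8
s_6 = Round(s_5, k_5) = 0xB9
s_7 = Round(s_6, k_6) = 0x15
s_8 = Round(s_7, k_7) = 0x7E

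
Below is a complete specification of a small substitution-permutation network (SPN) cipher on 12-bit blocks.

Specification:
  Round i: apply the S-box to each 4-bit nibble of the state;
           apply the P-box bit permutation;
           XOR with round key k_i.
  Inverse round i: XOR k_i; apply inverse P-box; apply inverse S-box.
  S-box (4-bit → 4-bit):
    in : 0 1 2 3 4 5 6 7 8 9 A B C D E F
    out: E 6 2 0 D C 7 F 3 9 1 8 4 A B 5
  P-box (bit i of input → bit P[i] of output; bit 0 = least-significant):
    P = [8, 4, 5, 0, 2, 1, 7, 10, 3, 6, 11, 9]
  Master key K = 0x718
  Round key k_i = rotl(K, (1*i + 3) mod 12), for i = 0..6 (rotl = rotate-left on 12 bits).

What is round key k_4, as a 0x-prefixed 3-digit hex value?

0xC38

K = 0x718
k_0 = rotl(K, (1*0+3) mod 12) = rotl(K, 3) = 0x8C3
k_1 = rotl(K, (1*1+3) mod 12) = rotl(K, 4) = 0x187
k_2 = rotl(K, (1*2+3) mod 12) = rotl(K, 5) = 0x30E
k_3 = rotl(K, (1*3+3) mod 12) = rotl(K, 6) = 0x61C
k_4 = rotl(K, (1*4+3) mod 12) = rotl(K, 7) = 0xC38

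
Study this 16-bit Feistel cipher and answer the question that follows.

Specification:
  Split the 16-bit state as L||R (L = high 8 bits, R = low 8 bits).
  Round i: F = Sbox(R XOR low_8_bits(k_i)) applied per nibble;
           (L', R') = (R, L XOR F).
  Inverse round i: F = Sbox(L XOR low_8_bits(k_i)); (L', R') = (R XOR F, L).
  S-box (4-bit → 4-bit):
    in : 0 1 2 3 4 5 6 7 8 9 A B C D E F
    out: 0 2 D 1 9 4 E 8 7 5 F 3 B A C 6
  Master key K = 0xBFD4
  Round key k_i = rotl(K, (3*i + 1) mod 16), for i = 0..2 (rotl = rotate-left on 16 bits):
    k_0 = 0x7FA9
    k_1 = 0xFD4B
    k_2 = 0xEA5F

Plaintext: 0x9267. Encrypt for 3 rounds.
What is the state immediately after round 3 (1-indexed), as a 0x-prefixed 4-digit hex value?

s_0 = plaintext = 0x9267
s_1 = Round(s_0, k_0) = 0x672E
s_2 = Round(s_1, k_1) = 0x2E83
s_3 = Round(s_2, k_2) = 0x8385

0x8385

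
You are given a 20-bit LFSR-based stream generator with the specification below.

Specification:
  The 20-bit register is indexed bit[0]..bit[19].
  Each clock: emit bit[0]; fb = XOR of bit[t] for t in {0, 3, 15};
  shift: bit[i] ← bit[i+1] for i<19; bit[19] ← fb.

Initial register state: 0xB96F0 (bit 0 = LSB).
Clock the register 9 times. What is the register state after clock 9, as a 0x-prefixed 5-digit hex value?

reg_0 = 0xB96F0
clock 1: out=0, reg = 0xDCB78
clock 2: out=0, reg = 0x6E5BC
clock 3: out=0, reg = 0x372DE
clock 4: out=0, reg = 0x9B96F
clock 5: out=1, reg = 0xCDCB7
clock 6: out=1, reg = 0x66E5B
clock 7: out=1, reg = 0x3372D
clock 8: out=1, reg = 0x19B96
clock 9: out=0, reg = 0x8CDCB

0x8CDCB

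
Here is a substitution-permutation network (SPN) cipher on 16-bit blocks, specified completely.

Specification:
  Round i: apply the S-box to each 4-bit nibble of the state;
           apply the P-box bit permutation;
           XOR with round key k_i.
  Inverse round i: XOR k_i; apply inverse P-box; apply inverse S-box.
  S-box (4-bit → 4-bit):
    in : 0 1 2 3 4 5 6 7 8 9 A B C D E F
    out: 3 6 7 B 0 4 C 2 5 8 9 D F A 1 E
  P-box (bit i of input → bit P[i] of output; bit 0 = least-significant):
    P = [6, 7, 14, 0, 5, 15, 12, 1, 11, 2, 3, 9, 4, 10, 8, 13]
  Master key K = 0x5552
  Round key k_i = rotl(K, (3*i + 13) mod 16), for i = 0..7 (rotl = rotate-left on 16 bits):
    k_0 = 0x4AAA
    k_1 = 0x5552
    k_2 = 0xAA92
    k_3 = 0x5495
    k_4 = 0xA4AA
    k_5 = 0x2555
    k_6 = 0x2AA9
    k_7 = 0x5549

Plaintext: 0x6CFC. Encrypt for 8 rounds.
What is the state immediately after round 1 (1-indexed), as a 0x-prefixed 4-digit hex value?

0xB165

s_0 = plaintext = 0x6CFC
s_1 = Round(s_0, k_0) = 0xB165
s_2 = Round(s_1, k_1) = 0x244C
s_3 = Round(s_2, k_2) = 0xEF43
s_4 = Round(s_3, k_3) = 0x5648
s_5 = Round(s_4, k_4) = 0xE7E2
s_6 = Round(s_5, k_5) = 0x65A1
s_7 = Round(s_6, k_6) = 0x4B03
s_8 = Round(s_7, k_7) = 0xDFA0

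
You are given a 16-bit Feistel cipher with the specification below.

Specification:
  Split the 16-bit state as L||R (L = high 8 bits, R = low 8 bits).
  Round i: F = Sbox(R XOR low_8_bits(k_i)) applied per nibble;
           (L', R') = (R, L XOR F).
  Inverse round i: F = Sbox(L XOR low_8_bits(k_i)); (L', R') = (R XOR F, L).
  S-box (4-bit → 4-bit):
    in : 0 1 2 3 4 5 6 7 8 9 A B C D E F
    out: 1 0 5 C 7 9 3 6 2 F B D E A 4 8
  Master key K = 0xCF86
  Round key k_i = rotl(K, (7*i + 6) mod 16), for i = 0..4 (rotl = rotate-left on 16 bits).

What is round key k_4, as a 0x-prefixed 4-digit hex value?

K = 0xCF86
k_0 = rotl(K, (7*0+6) mod 16) = rotl(K, 6) = 0xE1B3
k_1 = rotl(K, (7*1+6) mod 16) = rotl(K, 13) = 0xD9F0
k_2 = rotl(K, (7*2+6) mod 16) = rotl(K, 4) = 0xF86C
k_3 = rotl(K, (7*3+6) mod 16) = rotl(K, 11) = 0x367C
k_4 = rotl(K, (7*4+6) mod 16) = rotl(K, 2) = 0x3E1B

0x3E1B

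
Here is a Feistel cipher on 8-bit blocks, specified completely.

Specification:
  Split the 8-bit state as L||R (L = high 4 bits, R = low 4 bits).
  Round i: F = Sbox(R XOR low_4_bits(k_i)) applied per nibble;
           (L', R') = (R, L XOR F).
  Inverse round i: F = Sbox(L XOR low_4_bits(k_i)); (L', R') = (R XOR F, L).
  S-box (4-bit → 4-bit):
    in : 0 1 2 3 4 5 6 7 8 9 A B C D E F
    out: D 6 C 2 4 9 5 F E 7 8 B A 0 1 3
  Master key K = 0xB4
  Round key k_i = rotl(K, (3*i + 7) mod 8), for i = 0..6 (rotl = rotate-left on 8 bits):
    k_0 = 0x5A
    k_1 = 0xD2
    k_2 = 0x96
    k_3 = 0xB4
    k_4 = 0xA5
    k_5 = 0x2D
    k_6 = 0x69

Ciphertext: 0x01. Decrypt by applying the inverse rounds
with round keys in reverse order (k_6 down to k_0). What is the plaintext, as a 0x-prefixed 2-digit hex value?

s_0 = ciphertext = 0x01
s_1 = InvRound(s_0, k_6) = 0x60
s_2 = InvRound(s_1, k_5) = 0xB6
s_3 = InvRound(s_2, k_4) = 0x7B
s_4 = InvRound(s_3, k_3) = 0x97
s_5 = InvRound(s_4, k_2) = 0x49
s_6 = InvRound(s_5, k_1) = 0xC4
s_7 = InvRound(s_6, k_0) = 0x1C

0x1C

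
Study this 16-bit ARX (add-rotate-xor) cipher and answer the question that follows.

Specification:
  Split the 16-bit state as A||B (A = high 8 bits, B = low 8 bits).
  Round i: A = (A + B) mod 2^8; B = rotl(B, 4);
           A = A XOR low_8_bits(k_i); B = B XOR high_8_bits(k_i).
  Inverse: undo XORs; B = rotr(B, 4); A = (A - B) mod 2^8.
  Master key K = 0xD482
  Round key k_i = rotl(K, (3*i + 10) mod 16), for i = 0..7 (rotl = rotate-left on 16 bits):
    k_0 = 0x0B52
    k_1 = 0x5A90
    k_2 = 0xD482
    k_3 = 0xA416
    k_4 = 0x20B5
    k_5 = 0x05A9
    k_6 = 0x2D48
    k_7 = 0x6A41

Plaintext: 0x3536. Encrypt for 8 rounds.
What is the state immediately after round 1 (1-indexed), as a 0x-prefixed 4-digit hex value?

0x3968

s_0 = plaintext = 0x3536
s_1 = Round(s_0, k_0) = 0x3968
s_2 = Round(s_1, k_1) = 0x31DC
s_3 = Round(s_2, k_2) = 0x8F19
s_4 = Round(s_3, k_3) = 0xBE35
s_5 = Round(s_4, k_4) = 0x4673
s_6 = Round(s_5, k_5) = 0x1032
s_7 = Round(s_6, k_6) = 0x0A0E
s_8 = Round(s_7, k_7) = 0x598A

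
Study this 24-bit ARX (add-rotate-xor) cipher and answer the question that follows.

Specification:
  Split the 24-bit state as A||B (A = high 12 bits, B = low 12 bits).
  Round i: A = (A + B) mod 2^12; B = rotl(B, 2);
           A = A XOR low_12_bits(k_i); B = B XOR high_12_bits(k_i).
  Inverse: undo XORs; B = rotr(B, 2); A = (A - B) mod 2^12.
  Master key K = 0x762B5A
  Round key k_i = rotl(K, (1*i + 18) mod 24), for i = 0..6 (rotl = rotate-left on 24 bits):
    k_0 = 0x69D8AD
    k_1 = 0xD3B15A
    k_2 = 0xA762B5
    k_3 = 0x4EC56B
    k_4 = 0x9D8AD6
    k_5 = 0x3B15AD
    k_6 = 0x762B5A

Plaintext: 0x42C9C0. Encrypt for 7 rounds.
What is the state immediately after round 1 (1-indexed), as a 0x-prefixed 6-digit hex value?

0x54119F

s_0 = plaintext = 0x42C9C0
s_1 = Round(s_0, k_0) = 0x54119F
s_2 = Round(s_1, k_1) = 0x7BAB47
s_3 = Round(s_2, k_2) = 0x1B4768
s_4 = Round(s_3, k_3) = 0xC7794D
s_5 = Round(s_4, k_4) = 0xF12CEE
s_6 = Round(s_5, k_5) = 0x9AD00A
s_7 = Round(s_6, k_6) = 0x2ED74A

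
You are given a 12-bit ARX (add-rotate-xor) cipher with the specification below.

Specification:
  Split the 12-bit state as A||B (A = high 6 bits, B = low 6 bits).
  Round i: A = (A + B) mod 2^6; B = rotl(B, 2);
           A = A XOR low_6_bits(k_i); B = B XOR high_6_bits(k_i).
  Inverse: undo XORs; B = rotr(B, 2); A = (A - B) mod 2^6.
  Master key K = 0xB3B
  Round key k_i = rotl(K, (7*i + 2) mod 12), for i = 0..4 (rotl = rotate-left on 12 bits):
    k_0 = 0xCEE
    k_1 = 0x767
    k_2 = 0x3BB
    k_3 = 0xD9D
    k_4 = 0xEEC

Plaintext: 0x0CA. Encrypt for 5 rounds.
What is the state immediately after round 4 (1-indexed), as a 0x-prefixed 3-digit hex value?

0x882

s_0 = plaintext = 0x0CA
s_1 = Round(s_0, k_0) = 0x8DB
s_2 = Round(s_1, k_1) = 0x670
s_3 = Round(s_2, k_2) = 0xC8D
s_4 = Round(s_3, k_3) = 0x882
s_5 = Round(s_4, k_4) = 0x233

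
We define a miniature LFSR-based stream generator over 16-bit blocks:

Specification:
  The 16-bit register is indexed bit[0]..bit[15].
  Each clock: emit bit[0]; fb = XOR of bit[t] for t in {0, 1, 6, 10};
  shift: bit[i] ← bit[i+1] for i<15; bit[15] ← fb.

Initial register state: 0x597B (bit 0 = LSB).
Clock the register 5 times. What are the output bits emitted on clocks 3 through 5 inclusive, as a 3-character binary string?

reg_0 = 0x597B
clock 1: out=1, reg = 0xACBD
clock 2: out=1, reg = 0x565E
clock 3: out=0, reg = 0xAB2F
clock 4: out=1, reg = 0x5597
clock 5: out=1, reg = 0xAACB

011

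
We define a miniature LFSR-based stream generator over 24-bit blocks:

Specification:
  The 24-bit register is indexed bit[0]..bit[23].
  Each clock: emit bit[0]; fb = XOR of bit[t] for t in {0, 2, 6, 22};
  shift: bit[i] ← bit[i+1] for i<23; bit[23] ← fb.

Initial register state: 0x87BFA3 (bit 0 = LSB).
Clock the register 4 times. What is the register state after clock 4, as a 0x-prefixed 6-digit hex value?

0xB87BFA

reg_0 = 0x87BFA3
clock 1: out=1, reg = 0xC3DFD1
clock 2: out=1, reg = 0xE1EFE8
clock 3: out=0, reg = 0x70F7F4
clock 4: out=0, reg = 0xB87BFA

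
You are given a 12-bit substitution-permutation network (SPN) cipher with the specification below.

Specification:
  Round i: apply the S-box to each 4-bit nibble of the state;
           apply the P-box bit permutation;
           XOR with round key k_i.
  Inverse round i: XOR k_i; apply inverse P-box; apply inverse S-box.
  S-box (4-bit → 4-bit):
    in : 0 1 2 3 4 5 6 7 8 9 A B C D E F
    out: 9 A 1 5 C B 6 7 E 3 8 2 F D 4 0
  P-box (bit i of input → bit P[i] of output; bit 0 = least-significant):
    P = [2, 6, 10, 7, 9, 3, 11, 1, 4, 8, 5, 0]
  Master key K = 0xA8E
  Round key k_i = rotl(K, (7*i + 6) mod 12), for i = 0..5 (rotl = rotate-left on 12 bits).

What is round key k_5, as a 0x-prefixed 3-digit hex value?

0x1D5

K = 0xA8E
k_0 = rotl(K, (7*0+6) mod 12) = rotl(K, 6) = 0x3AA
k_1 = rotl(K, (7*1+6) mod 12) = rotl(K, 1) = 0x51D
k_2 = rotl(K, (7*2+6) mod 12) = rotl(K, 8) = 0xEA8
k_3 = rotl(K, (7*3+6) mod 12) = rotl(K, 3) = 0x475
k_4 = rotl(K, (7*4+6) mod 12) = rotl(K, 10) = 0xAA3
k_5 = rotl(K, (7*5+6) mod 12) = rotl(K, 5) = 0x1D5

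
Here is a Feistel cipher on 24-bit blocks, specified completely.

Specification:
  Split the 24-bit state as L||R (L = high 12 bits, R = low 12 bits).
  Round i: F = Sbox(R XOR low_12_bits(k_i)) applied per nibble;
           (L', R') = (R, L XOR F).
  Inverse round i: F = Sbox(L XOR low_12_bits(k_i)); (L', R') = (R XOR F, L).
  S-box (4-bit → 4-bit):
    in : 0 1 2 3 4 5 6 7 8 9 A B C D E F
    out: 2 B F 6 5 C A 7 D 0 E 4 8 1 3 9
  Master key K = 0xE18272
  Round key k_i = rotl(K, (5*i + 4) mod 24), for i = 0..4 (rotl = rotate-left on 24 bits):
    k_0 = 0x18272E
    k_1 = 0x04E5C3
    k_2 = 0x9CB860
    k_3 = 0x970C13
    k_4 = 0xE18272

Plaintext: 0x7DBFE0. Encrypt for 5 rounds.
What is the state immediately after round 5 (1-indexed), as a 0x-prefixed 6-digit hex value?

s_0 = plaintext = 0x7DBFE0
s_1 = Round(s_0, k_0) = 0xFE0A58
s_2 = Round(s_1, k_1) = 0xA586E4
s_3 = Round(s_2, k_2) = 0x6E498D
s_4 = Round(s_3, k_3) = 0x98DAE7
s_5 = Round(s_4, k_4) = 0xAE7481

0xAE7481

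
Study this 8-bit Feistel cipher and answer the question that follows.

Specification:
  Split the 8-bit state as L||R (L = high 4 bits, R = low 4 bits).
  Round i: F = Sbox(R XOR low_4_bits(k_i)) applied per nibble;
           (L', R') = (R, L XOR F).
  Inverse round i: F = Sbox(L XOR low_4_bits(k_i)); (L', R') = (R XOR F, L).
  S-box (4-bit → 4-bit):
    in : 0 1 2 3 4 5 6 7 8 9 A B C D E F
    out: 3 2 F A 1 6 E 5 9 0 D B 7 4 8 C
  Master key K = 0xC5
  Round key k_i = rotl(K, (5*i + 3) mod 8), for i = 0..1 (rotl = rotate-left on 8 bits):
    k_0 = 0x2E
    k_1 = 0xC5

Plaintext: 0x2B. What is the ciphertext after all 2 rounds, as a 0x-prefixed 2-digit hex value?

0x49

s_0 = plaintext = 0x2B
s_1 = Round(s_0, k_0) = 0xB4
s_2 = Round(s_1, k_1) = 0x49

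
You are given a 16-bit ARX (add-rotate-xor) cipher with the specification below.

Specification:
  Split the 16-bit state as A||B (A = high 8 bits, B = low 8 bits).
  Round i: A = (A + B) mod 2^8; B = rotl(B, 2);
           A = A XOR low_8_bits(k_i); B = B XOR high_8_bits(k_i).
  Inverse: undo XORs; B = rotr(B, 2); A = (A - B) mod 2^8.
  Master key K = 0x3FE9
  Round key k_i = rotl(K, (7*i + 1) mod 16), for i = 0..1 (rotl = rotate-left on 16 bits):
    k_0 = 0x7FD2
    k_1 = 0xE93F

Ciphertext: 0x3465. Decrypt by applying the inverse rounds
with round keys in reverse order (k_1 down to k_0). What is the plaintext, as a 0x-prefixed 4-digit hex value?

s_0 = ciphertext = 0x3465
s_1 = InvRound(s_0, k_1) = 0xE823
s_2 = InvRound(s_1, k_0) = 0x2317

0x2317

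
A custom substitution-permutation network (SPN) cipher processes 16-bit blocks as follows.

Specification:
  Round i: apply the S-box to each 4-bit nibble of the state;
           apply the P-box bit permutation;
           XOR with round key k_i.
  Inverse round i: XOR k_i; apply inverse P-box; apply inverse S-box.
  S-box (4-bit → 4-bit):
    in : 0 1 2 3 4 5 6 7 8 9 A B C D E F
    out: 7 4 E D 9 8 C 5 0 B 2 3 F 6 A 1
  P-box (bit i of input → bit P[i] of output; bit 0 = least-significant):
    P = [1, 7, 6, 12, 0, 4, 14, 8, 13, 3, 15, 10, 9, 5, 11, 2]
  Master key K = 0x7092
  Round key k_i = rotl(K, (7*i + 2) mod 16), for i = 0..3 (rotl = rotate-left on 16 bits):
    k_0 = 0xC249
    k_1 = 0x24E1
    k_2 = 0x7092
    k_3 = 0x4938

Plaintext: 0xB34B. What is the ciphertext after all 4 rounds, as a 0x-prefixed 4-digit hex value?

0xE703

s_0 = plaintext = 0xB34B
s_1 = Round(s_0, k_0) = 0x65EA
s_2 = Round(s_1, k_1) = 0x2975
s_3 = Round(s_2, k_2) = 0x0CBF
s_4 = Round(s_3, k_3) = 0xE703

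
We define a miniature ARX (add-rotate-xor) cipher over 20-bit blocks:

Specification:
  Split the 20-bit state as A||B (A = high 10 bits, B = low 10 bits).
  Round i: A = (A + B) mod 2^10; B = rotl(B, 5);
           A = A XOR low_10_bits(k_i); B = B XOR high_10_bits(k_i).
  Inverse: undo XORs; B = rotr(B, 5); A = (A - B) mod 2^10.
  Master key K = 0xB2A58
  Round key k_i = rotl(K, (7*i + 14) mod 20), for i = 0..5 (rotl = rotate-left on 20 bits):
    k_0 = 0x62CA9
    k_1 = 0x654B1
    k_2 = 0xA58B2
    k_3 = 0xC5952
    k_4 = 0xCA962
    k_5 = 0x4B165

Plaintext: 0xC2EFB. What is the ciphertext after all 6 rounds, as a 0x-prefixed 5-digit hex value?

0xF77B5

s_0 = plaintext = 0xC2EFB
s_1 = Round(s_0, k_0) = 0xABEFC
s_2 = Round(s_1, k_1) = 0x46A02
s_3 = Round(s_2, k_2) = 0xEBAC6
s_4 = Round(s_3, k_3) = 0xC9BC0
s_5 = Round(s_4, k_4) = 0xE1334
s_6 = Round(s_5, k_5) = 0xF77B5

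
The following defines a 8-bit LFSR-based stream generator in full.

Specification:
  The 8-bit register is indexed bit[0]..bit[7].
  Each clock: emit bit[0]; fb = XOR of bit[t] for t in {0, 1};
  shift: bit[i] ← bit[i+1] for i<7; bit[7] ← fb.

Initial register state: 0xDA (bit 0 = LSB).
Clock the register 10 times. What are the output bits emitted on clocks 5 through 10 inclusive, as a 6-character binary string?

101111

reg_0 = 0xDA
clock 1: out=0, reg = 0xED
clock 2: out=1, reg = 0xF6
clock 3: out=0, reg = 0xFB
clock 4: out=1, reg = 0x7D
clock 5: out=1, reg = 0xBE
clock 6: out=0, reg = 0xDF
clock 7: out=1, reg = 0x6F
clock 8: out=1, reg = 0x37
clock 9: out=1, reg = 0x1B
clock 10: out=1, reg = 0x0D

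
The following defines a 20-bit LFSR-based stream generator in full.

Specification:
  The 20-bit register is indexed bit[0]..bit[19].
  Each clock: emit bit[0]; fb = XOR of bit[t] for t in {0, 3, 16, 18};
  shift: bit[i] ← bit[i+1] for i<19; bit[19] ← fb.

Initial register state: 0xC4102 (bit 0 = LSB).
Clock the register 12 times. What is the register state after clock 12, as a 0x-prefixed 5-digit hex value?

0xBD9C4

reg_0 = 0xC4102
clock 1: out=0, reg = 0xE2081
clock 2: out=1, reg = 0x71040
clock 3: out=0, reg = 0x38820
clock 4: out=0, reg = 0x9C410
clock 5: out=0, reg = 0xCE208
clock 6: out=0, reg = 0x67104
clock 7: out=0, reg = 0xB3882
clock 8: out=0, reg = 0xD9C41
clock 9: out=1, reg = 0xECE20
clock 10: out=0, reg = 0xF6710
clock 11: out=0, reg = 0x7B388
clock 12: out=0, reg = 0xBD9C4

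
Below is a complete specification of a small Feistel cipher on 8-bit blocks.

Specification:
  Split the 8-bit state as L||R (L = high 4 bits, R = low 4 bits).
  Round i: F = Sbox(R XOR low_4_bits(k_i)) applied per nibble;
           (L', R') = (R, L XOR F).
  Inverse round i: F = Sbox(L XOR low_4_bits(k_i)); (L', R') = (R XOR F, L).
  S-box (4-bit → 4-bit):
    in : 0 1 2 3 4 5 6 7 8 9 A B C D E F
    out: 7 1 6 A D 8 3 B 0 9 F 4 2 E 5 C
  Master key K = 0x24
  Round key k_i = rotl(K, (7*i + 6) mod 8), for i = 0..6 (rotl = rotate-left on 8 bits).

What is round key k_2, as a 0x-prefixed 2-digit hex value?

K = 0x24
k_0 = rotl(K, (7*0+6) mod 8) = rotl(K, 6) = 0x09
k_1 = rotl(K, (7*1+6) mod 8) = rotl(K, 5) = 0x84
k_2 = rotl(K, (7*2+6) mod 8) = rotl(K, 4) = 0x42

0x42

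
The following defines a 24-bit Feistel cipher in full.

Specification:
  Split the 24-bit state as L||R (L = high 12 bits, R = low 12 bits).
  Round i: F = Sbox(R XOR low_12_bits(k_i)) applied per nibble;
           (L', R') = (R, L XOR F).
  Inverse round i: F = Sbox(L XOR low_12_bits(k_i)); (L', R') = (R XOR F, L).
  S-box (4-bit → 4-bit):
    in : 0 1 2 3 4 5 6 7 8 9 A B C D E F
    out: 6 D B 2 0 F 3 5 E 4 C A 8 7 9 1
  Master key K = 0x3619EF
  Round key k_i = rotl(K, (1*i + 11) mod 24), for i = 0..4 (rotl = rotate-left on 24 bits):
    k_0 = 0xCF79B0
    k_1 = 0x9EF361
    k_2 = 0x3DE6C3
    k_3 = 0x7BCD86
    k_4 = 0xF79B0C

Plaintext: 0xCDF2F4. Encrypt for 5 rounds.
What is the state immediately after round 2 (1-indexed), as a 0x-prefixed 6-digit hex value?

s_0 = plaintext = 0xCDF2F4
s_1 = Round(s_0, k_0) = 0x2F46DF
s_2 = Round(s_1, k_1) = 0x6DFD5D
s_3 = Round(s_2, k_2) = 0xD5DC96
s_4 = Round(s_3, k_3) = 0xC9608B
s_5 = Round(s_4, k_4) = 0x08B673

0x6DFD5D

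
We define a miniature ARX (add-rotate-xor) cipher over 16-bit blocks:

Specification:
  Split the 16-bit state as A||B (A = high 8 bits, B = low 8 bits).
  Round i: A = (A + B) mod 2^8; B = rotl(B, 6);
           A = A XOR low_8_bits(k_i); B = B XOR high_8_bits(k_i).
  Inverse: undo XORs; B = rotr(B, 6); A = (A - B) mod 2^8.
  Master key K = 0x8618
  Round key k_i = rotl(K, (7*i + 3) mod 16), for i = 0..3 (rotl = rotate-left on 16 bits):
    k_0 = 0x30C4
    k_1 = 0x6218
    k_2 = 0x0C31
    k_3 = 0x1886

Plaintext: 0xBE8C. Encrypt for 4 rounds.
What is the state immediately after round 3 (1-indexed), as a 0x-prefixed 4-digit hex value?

s_0 = plaintext = 0xBE8C
s_1 = Round(s_0, k_0) = 0x8E13
s_2 = Round(s_1, k_1) = 0xB9A6
s_3 = Round(s_2, k_2) = 0x6EA5
s_4 = Round(s_3, k_3) = 0x9571

0x6EA5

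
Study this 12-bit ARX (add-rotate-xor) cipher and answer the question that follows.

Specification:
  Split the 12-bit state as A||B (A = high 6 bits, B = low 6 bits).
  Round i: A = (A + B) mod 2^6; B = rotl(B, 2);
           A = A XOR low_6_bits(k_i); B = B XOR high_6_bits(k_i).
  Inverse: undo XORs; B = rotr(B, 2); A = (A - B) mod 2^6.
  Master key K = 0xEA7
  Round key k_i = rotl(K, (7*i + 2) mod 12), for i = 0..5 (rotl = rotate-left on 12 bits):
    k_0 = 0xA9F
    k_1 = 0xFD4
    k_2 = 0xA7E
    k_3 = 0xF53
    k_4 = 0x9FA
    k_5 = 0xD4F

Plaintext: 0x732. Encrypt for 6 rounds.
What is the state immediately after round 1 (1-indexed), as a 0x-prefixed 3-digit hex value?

s_0 = plaintext = 0x732
s_1 = Round(s_0, k_0) = 0x461
s_2 = Round(s_1, k_1) = 0x9B9
s_3 = Round(s_2, k_2) = 0x84E
s_4 = Round(s_3, k_3) = 0xF05
s_5 = Round(s_4, k_4) = 0xEF3
s_6 = Round(s_5, k_5) = 0x87A

0x461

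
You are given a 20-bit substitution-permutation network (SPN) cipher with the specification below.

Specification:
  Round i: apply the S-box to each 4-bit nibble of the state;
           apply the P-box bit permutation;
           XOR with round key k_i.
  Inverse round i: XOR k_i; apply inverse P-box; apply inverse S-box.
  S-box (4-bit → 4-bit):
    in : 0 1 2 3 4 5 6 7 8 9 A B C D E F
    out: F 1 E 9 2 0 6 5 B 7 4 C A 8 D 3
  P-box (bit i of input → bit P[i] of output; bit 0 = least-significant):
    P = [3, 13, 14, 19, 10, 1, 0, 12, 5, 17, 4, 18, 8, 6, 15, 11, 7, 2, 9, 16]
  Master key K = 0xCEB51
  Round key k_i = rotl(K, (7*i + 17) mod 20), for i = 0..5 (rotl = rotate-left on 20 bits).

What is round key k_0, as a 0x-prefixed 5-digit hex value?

K = 0xCEB51
k_0 = rotl(K, (7*0+17) mod 20) = rotl(K, 17) = 0x39D6A

0x39D6A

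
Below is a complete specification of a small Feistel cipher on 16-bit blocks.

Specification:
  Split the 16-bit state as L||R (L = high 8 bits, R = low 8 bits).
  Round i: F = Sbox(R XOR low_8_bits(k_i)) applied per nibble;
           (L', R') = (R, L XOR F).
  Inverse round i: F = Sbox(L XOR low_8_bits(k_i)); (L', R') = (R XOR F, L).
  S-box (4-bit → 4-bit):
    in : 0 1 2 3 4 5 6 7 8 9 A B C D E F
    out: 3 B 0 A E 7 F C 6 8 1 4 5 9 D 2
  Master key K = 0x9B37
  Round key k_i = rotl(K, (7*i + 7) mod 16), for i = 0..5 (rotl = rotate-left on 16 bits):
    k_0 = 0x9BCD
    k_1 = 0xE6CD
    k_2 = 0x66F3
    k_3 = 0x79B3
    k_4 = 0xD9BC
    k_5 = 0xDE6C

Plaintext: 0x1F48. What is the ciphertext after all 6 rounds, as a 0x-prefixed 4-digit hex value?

s_0 = plaintext = 0x1F48
s_1 = Round(s_0, k_0) = 0x4878
s_2 = Round(s_1, k_1) = 0x780F
s_3 = Round(s_2, k_2) = 0x0F5D
s_4 = Round(s_3, k_3) = 0x5DD2
s_5 = Round(s_4, k_4) = 0xD2A0
s_6 = Round(s_5, k_5) = 0xA087

0xA087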